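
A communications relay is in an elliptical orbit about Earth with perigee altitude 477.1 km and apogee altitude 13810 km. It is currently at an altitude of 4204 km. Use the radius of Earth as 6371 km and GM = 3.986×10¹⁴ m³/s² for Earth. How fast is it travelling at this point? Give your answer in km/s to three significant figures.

r_p = 6371 + 477.1 = 6848.1 km = 6.8481×10⁶ m.
r_a = 6371 + 13810 = 20181 km = 2.0181×10⁷ m.
r = 6371 + 4204 = 10575 km = 1.058×10⁷ m.
Semi-major axis a = (r_p + r_a)/2 = 13515 km = 1.351×10⁷ m.
Vis-viva: v² = μ(2/r − 1/a) = 3.986×10¹⁴ × (1.891×10⁻⁷ − 7.399×10⁻⁸) = 4.589×10⁷ m²/s².
v = 6774 m/s = 6.774 km/s.

v ≈ 6.77 km/s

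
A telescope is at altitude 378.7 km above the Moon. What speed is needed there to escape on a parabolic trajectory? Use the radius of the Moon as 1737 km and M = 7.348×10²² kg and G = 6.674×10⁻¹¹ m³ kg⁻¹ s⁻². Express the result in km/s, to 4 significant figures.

v_esc ≈ 2.153 km/s

μ = GM = 6.674×10⁻¹¹ × 7.348×10²² = 4.904×10¹² m³/s².
r = 1737 + 378.7 = 2115.7 km = 2.1157×10⁶ m.
Escape speed v_esc = √(2μ/r) = √(2 × 4.904×10¹² / 2.116×10⁶) = √(4.636×10⁶) = 2153 m/s.
= 2.153 km/s.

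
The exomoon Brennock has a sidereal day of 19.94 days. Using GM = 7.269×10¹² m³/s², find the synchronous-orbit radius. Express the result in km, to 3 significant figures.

r_sync ≈ 81800 km

T = 19.94 days = 1.723×10⁶ s.
A synchronous orbit has period T, so by Kepler's third law a = (μT²/4π²)^(1/3).
μT²/4π² = 7.269×10¹² × (1.723×10⁶)² / 39.48 = 5.465×10²³ m³.
a = 8.176×10⁷ m = 81758 km.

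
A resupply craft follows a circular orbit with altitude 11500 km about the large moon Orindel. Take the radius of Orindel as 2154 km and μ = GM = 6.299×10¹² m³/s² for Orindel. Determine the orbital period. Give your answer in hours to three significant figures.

r = 2154 + 11500 = 13654 km = 1.3654×10⁷ m.
Kepler's third law: T = 2π√(r³/μ) = 2π√((1.365×10⁷)³ / 6.299×10¹²).
r³/μ = 4.041×10⁸ s², so T = 2π × 2.010×10⁴ = 1.263×10⁵ s.
Converting: 1.263×10⁵ s ÷ 3600 = 35.09 hours.

T ≈ 35.1 hours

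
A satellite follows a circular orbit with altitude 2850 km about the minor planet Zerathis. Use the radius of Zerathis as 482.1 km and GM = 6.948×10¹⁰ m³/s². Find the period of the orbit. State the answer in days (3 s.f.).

T ≈ 1.68 days

r = 482.1 + 2850 = 3332.1 km = 3.3321×10⁶ m.
Kepler's third law: T = 2π√(r³/μ) = 2π√((3.332×10⁶)³ / 6.948×10¹⁰).
r³/μ = 5.325×10⁸ s², so T = 2π × 2.308×10⁴ = 1.450×10⁵ s.
Converting: 1.450×10⁵ s ÷ 86400 = 1.678 days.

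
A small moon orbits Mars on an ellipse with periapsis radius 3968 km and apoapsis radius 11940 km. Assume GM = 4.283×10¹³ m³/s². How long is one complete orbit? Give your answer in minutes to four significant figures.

T ≈ 358.9 minutes

Semi-major axis a = (r_p + r_a)/2 = (3968.0 + 11940)/2 = 7954.0 km = 7.954×10⁶ m.
By Kepler's third law T = 2π√(a³/μ) = 2π × 3.428×10³ = 2.154×10⁴ s.
= 358.9 minutes.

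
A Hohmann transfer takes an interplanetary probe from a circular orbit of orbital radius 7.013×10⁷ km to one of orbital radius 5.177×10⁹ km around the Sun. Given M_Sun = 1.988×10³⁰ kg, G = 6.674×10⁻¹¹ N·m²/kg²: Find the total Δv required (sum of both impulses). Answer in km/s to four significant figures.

Δv_total ≈ 21.84 km/s

μ = GM = 6.674×10⁻¹¹ × 1.988×10³⁰ = 1.327×10²⁰ m³/s².
r₁ = 7.013×10⁷ km = 7.013×10¹⁰ m.
r₂ = 5.177×10⁹ km = 5.177×10¹² m.
Transfer ellipse a_t = (r₁ + r₂)/2 = 2.624×10¹² m.
At r₁: circular v_c1 = √(μ/r₁) = 43500 m/s; transfer-perihelion v_p = √[μ(2/r₁ − 1/a_t)] = 61100 m/s.
Δv₁ = v_p − v_c1 = 17600 m/s.
At r₂: circular v_c2 = √(μ/r₂) = 5062 m/s; transfer-aphelion v_a = √[μ(2/r₂ − 1/a_t)] = 827.7 m/s.
Δv₂ = v_c2 − v_a = 4235 m/s.
Total Δv = Δv₁ + Δv₂ = 21840 m/s = 21.84 km/s.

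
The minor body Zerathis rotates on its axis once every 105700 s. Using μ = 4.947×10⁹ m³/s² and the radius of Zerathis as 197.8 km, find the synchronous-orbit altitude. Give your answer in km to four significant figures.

h_sync ≈ 920.9 km

A synchronous orbit has period T, so by Kepler's third law a = (μT²/4π²)^(1/3).
μT²/4π² = 4.947×10⁹ × (1.057×10⁵)² / 39.48 = 1.400×10¹⁸ m³.
a = 1.119×10⁶ m = 1118.7 km.
Altitude h = a − R = 1118.7 − 197.8 = 920.89 km.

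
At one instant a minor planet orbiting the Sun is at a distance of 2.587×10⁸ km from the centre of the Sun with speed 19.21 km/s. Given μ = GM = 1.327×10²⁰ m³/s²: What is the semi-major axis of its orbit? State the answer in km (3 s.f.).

r = 2.587×10¹¹ m.
Specific orbital energy ε = v²/2 − μ/r = (19210)²/2 − 1.327×10²⁰/2.587×10¹¹ = -3.284×10⁸ J/kg.
Since ε = −μ/(2a), a = −μ/(2ε) = 2.020×10¹¹ m = 2.0202×10⁸ km.

a ≈ 2.02×10⁸ km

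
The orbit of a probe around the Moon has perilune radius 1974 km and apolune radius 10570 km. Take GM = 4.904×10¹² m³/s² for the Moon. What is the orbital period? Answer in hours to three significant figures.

Semi-major axis a = (r_p + r_a)/2 = (1974.0 + 10570)/2 = 6272.0 km = 6.272×10⁶ m.
By Kepler's third law T = 2π√(a³/μ) = 2π × 7.093×10³ = 4.457×10⁴ s.
= 12.38 hours.

T ≈ 12.4 hours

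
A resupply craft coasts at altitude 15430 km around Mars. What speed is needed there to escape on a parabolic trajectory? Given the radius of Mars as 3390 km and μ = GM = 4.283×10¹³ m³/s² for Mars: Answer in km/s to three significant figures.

v_esc ≈ 2.13 km/s

r = 3390 + 15430 = 18820 km = 1.8820×10⁷ m.
Escape speed v_esc = √(2μ/r) = √(2 × 4.283×10¹³ / 1.882×10⁷) = √(4.552×10⁶) = 2133 m/s.
= 2.133 km/s.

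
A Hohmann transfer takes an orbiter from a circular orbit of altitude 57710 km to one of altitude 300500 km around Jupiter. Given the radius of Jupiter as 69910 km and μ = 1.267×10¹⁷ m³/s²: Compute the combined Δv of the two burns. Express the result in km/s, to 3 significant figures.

Δv_total ≈ 12.2 km/s

r₁ = 69910 + 57710 = 127620 km = 1.2762×10⁸ m.
r₂ = 69910 + 300500 = 370410 km = 3.7041×10⁸ m.
Transfer ellipse a_t = (r₁ + r₂)/2 = 2.490×10⁸ m.
At r₁: circular v_c1 = √(μ/r₁) = 31510 m/s; transfer-perijove v_p = √[μ(2/r₁ − 1/a_t)] = 38430 m/s.
Δv₁ = v_p − v_c1 = 6920 m/s.
At r₂: circular v_c2 = √(μ/r₂) = 18490 m/s; transfer-apojove v_a = √[μ(2/r₂ − 1/a_t)] = 13240 m/s.
Δv₂ = v_c2 − v_a = 5255 m/s.
Total Δv = Δv₁ + Δv₂ = 12170 m/s = 12.17 km/s.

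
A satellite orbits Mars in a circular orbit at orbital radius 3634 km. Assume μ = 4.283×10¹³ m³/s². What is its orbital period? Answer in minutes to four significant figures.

r = 3634 km = 3.634×10⁶ m.
Kepler's third law: T = 2π√(r³/μ) = 2π√((3.634×10⁶)³ / 4.283×10¹³).
r³/μ = 1.120×10⁶ s², so T = 2π × 1.059×10³ = 6.651×10³ s.
Converting: 6.651×10³ s ÷ 60.00 = 110.8 minutes.

T ≈ 110.8 minutes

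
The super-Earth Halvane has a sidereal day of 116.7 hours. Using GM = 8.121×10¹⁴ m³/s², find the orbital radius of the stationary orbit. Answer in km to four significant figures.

r_sync ≈ 1.537×10⁵ km

T = 116.7 hours = 4.201×10⁵ s.
A synchronous orbit has period T, so by Kepler's third law a = (μT²/4π²)^(1/3).
μT²/4π² = 8.121×10¹⁴ × (4.201×10⁵)² / 39.48 = 3.631×10²⁴ m³.
a = 1.537×10⁸ m = 1.5370×10⁵ km.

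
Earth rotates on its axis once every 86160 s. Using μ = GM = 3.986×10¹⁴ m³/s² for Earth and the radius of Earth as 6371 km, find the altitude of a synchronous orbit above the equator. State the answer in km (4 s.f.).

h_sync ≈ 35790 km

A synchronous orbit has period T, so by Kepler's third law a = (μT²/4π²)^(1/3).
μT²/4π² = 3.986×10¹⁴ × (8.616×10⁴)² / 39.48 = 7.495×10²² m³.
a = 4.216×10⁷ m = 42163 km.
Altitude h = a − R = 42163 − 6371 = 35792 km.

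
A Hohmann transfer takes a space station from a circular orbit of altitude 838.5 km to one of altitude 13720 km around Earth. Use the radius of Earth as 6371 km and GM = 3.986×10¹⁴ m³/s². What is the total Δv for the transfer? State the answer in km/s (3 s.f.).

Δv_total ≈ 2.80 km/s

r₁ = 6371 + 838.5 = 7209.5 km = 7.2095×10⁶ m.
r₂ = 6371 + 13720 = 20091 km = 2.0091×10⁷ m.
Transfer ellipse a_t = (r₁ + r₂)/2 = 1.365×10⁷ m.
At r₁: circular v_c1 = √(μ/r₁) = 7436 m/s; transfer-perigee v_p = √[μ(2/r₁ − 1/a_t)] = 9021 m/s.
Δv₁ = v_p − v_c1 = 1585 m/s.
At r₂: circular v_c2 = √(μ/r₂) = 4454 m/s; transfer-apogee v_a = √[μ(2/r₂ − 1/a_t)] = 3237 m/s.
Δv₂ = v_c2 − v_a = 1217 m/s.
Total Δv = Δv₁ + Δv₂ = 2802 m/s = 2.802 km/s.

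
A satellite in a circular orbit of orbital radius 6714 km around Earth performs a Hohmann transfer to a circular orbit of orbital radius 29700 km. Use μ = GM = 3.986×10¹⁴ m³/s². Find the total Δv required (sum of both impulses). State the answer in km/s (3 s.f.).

r₁ = 6714 km = 6.714×10⁶ m.
r₂ = 29700 km = 2.970×10⁷ m.
Transfer ellipse a_t = (r₁ + r₂)/2 = 1.821×10⁷ m.
At r₁: circular v_c1 = √(μ/r₁) = 7705 m/s; transfer-perigee v_p = √[μ(2/r₁ − 1/a_t)] = 9841 m/s.
Δv₁ = v_p − v_c1 = 2136 m/s.
At r₂: circular v_c2 = √(μ/r₂) = 3663 m/s; transfer-apogee v_a = √[μ(2/r₂ − 1/a_t)] = 2225 m/s.
Δv₂ = v_c2 − v_a = 1439 m/s.
Total Δv = Δv₁ + Δv₂ = 3575 m/s = 3.575 km/s.

Δv_total ≈ 3.57 km/s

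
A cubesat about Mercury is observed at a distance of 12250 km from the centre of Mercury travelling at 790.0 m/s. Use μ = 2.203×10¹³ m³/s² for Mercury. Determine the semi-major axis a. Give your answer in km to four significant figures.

a ≈ 7411 km

r = 1.225×10⁷ m.
Vis-viva rearranged: 1/a = 2/r − v²/μ = 1.633×10⁻⁷ − 2.833×10⁻⁸ = 1.349×10⁻⁷ m⁻¹.
a = 7.411×10⁶ m = 7410.9 km.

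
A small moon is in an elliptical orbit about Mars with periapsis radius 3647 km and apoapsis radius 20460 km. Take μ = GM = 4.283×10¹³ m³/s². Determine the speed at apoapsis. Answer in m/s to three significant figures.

v ≈ 796 m/s

Semi-major axis a = (r_p + r_a)/2 = 12054 km = 1.205×10⁷ m.
Vis-viva: v² = μ(2/r − 1/a) = 4.283×10¹³ × (9.775×10⁻⁸ − 8.296×10⁻⁸) = 6.334×10⁵ m²/s².
v = 795.9 m/s.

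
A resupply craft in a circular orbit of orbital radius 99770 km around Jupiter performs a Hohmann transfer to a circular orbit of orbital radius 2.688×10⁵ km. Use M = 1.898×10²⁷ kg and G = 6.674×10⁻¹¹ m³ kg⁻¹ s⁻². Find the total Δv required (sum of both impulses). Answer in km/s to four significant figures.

Δv_total ≈ 13.14 km/s

μ = GM = 6.674×10⁻¹¹ × 1.898×10²⁷ = 1.267×10¹⁷ m³/s².
r₁ = 99770 km = 9.977×10⁷ m.
r₂ = 2.688×10⁵ km = 2.688×10⁸ m.
Transfer ellipse a_t = (r₁ + r₂)/2 = 1.843×10⁸ m.
At r₁: circular v_c1 = √(μ/r₁) = 35630 m/s; transfer-perijove v_p = √[μ(2/r₁ − 1/a_t)] = 43030 m/s.
Δv₁ = v_p − v_c1 = 7402 m/s.
At r₂: circular v_c2 = √(μ/r₂) = 21710 m/s; transfer-apojove v_a = √[μ(2/r₂ − 1/a_t)] = 15970 m/s.
Δv₂ = v_c2 − v_a = 5736 m/s.
Total Δv = Δv₁ + Δv₂ = 13140 m/s = 13.14 km/s.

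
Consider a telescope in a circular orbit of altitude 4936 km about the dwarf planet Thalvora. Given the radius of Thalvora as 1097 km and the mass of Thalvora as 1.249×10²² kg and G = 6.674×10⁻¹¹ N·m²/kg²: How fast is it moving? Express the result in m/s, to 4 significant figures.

v ≈ 371.7 m/s

μ = GM = 6.674×10⁻¹¹ × 1.249×10²² = 8.336×10¹¹ m³/s².
r = 1097 + 4936 = 6033.0 km = 6.0330×10⁶ m.
For a circular orbit v = √(μ/r) = √(8.336×10¹¹ / 6.033×10⁶) = √(1.382×10⁵) = 371.7 m/s.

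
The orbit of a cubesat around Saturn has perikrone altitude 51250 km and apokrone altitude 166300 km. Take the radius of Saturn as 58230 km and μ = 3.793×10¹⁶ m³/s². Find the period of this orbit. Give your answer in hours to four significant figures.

T ≈ 19.34 hours

r_p = 58230 + 51250 = 109480 km = 1.0948×10⁸ m.
r_a = 58230 + 166300 = 224530 km = 2.2453×10⁸ m.
Semi-major axis a = (r_p + r_a)/2 = (1.0948×10⁵ + 2.2453×10⁵)/2 = 1.6700×10⁵ km = 1.670×10⁸ m.
By Kepler's third law T = 2π√(a³/μ) = 2π × 1.108×10⁴ = 6.963×10⁴ s.
= 19.34 hours.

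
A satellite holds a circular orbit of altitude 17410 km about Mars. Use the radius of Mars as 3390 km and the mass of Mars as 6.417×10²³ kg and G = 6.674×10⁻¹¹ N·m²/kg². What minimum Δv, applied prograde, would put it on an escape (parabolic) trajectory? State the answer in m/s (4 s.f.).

Δv ≈ 594.4 m/s

μ = GM = 6.674×10⁻¹¹ × 6.417×10²³ = 4.283×10¹³ m³/s².
r = 3390 + 17410 = 20800 km = 2.0800×10⁷ m.
Circular speed v_c = √(μ/r) = 1435 m/s.
Escape speed v_esc = √(2μ/r) = √2 × v_c = 2029 m/s.
Δv = v_esc − v_c = 594.4 m/s.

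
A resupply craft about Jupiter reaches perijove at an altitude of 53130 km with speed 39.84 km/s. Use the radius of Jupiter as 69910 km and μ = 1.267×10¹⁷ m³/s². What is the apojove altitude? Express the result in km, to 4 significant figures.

apojove altitude ≈ 3.436×10⁵ km

r_p = 69910 + 53130 = 1.2304×10⁵ km = 1.230×10⁸ m.
Specific energy ε = v²/2 − μ/r = -2.361×10⁸ J/kg, so a = −μ/(2ε) = 2.683×10⁸ m.
The apsides satisfy r_p + r_a = 2a, so the apojove radius is 2a − r_p = 4.135×10⁸ m = 4.1352×10⁵ km.
Apojove altitude = 4.1352×10⁵ − 69910 = 3.4361×10⁵ km.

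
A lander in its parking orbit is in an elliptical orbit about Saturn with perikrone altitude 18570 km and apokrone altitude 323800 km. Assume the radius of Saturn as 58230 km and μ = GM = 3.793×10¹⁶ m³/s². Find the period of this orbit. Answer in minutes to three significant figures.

r_p = 58230 + 18570 = 76800 km = 7.6800×10⁷ m.
r_a = 58230 + 323800 = 382030 km = 3.8203×10⁸ m.
Semi-major axis a = (r_p + r_a)/2 = (76800 + 3.8203×10⁵)/2 = 2.2942×10⁵ km = 2.294×10⁸ m.
By Kepler's third law T = 2π√(a³/μ) = 2π × 1.784×10⁴ = 1.121×10⁵ s.
= 1868 minutes.

T ≈ 1870 minutes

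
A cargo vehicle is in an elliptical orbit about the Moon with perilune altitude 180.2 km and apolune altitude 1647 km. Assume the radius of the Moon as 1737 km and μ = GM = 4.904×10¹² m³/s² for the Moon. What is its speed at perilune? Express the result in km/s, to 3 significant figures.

v ≈ 1.81 km/s

r_p = 1737 + 180.2 = 1917.2 km = 1.9172×10⁶ m.
r_a = 1737 + 1647 = 3384.0 km = 3.3840×10⁶ m.
Semi-major axis a = (r_p + r_a)/2 = 2650.6 km = 2.651×10⁶ m.
Vis-viva: v² = μ(2/r − 1/a) = 4.904×10¹² × (1.043×10⁻⁶ − 3.773×10⁻⁷) = 3.266×10⁶ m²/s².
v = 1807 m/s = 1.807 km/s.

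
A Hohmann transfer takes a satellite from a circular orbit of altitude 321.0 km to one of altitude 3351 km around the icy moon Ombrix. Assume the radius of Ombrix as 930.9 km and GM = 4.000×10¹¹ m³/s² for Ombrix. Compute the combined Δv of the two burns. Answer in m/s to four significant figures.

r₁ = 930.9 + 321.0 = 1251.9 km = 1.2519×10⁶ m.
r₂ = 930.9 + 3351 = 4281.9 km = 4.2819×10⁶ m.
Transfer ellipse a_t = (r₁ + r₂)/2 = 2.767×10⁶ m.
At r₁: circular v_c1 = √(μ/r₁) = 565.3 m/s; transfer-periapsis v_p = √[μ(2/r₁ − 1/a_t)] = 703.2 m/s.
Δv₁ = v_p − v_c1 = 137.9 m/s.
At r₂: circular v_c2 = √(μ/r₂) = 305.6 m/s; transfer-apoapsis v_a = √[μ(2/r₂ − 1/a_t)] = 205.6 m/s.
Δv₂ = v_c2 − v_a = 100.1 m/s.
Total Δv = Δv₁ + Δv₂ = 238.0 m/s.

Δv_total ≈ 238.0 m/s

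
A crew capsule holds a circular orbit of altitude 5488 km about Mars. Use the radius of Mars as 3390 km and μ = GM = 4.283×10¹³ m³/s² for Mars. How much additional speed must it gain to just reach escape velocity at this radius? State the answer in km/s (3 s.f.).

r = 3390 + 5488 = 8878.0 km = 8.8780×10⁶ m.
Circular speed v_c = √(μ/r) = 2196 m/s.
Escape speed v_esc = √(2μ/r) = √2 × v_c = 3106 m/s.
Δv = v_esc − v_c = 909.8 m/s = 0.9098 km/s.

Δv ≈ 0.91 km/s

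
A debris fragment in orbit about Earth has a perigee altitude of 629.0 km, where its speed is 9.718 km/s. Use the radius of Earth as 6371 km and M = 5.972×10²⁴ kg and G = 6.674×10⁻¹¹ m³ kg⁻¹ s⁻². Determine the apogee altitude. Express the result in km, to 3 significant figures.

apogee altitude ≈ 27600 km

μ = GM = 6.674×10⁻¹¹ × 5.972×10²⁴ = 3.986×10¹⁴ m³/s².
r_p = 6371 + 629.0 = 7000.0 km = 7.000×10⁶ m.
Specific energy ε = v²/2 − μ/r = -9.719×10⁶ J/kg, so a = −μ/(2ε) = 2.050×10⁷ m.
The apsides satisfy r_p + r_a = 2a, so the apogee radius is 2a − r_p = 3.401×10⁷ m = 34010 km.
Apogee altitude = 34010 − 6371 = 27639 km.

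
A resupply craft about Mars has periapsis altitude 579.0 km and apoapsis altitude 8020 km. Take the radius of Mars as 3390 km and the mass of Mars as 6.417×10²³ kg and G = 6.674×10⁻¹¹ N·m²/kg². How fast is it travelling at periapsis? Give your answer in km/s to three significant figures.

v ≈ 4.00 km/s

μ = GM = 6.674×10⁻¹¹ × 6.417×10²³ = 4.283×10¹³ m³/s².
r_p = 3390 + 579.0 = 3969.0 km = 3.9690×10⁶ m.
r_a = 3390 + 8020 = 11410 km = 1.1410×10⁷ m.
Semi-major axis a = (r_p + r_a)/2 = 7689.5 km = 7.690×10⁶ m.
Vis-viva: v² = μ(2/r − 1/a) = 4.283×10¹³ × (5.039×10⁻⁷ − 1.300×10⁻⁷) = 1.601×10⁷ m²/s².
v = 4001 m/s = 4.001 km/s.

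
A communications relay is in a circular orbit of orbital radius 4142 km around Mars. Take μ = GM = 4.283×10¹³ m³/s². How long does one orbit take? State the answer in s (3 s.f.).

r = 4142 km = 4.142×10⁶ m.
Kepler's third law: T = 2π√(r³/μ) = 2π√((4.142×10⁶)³ / 4.283×10¹³).
r³/μ = 1.659×10⁶ s², so T = 2π × 1.288×10³ = 8.093×10³ s.

T ≈ 8090 s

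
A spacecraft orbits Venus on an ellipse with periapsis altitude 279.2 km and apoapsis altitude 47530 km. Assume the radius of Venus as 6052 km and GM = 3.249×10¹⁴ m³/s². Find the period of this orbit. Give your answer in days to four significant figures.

T ≈ 0.6615 days

r_p = 6052 + 279.2 = 6331.2 km = 6.3312×10⁶ m.
r_a = 6052 + 47530 = 53582 km = 5.3582×10⁷ m.
Semi-major axis a = (r_p + r_a)/2 = (6331.2 + 53582)/2 = 29957 km = 2.996×10⁷ m.
By Kepler's third law T = 2π√(a³/μ) = 2π × 9.096×10³ = 5.715×10⁴ s.
= 0.6615 days.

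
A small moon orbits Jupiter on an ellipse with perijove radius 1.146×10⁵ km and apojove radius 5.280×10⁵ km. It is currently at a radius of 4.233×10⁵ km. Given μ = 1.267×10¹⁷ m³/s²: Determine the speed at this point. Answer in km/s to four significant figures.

Semi-major axis a = (r_p + r_a)/2 = 3.2130×10⁵ km = 3.213×10⁸ m.
Vis-viva: v² = μ(2/r − 1/a) = 1.267×10¹⁷ × (4.725×10⁻⁹ − 3.112×10⁻⁹) = 2.043×10⁸ m²/s².
v = 14290 m/s = 14.29 km/s.

v ≈ 14.29 km/s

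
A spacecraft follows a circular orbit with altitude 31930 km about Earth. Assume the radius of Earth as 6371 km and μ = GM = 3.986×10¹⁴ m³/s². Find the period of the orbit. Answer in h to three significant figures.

T ≈ 20.7 h

r = 6371 + 31930 = 38301 km = 3.8301×10⁷ m.
Kepler's third law: T = 2π√(r³/μ) = 2π√((3.830×10⁷)³ / 3.986×10¹⁴).
r³/μ = 1.410×10⁸ s², so T = 2π × 1.187×10⁴ = 7.460×10⁴ s.
Converting: 7.460×10⁴ s ÷ 3600 = 20.72 h.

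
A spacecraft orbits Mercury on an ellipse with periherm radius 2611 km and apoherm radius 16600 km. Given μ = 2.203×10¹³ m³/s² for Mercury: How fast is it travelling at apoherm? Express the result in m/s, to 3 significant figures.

Semi-major axis a = (r_p + r_a)/2 = 9605.5 km = 9.606×10⁶ m.
Vis-viva: v² = μ(2/r − 1/a) = 2.203×10¹³ × (1.205×10⁻⁷ − 1.041×10⁻⁷) = 3.607×10⁵ m²/s².
v = 600.6 m/s.

v ≈ 601 m/s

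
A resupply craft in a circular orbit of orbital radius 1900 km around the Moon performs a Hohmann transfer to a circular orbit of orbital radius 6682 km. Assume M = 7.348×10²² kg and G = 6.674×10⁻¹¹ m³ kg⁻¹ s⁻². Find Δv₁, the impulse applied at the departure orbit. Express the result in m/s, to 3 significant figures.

μ = GM = 6.674×10⁻¹¹ × 7.348×10²² = 4.904×10¹² m³/s².
r₁ = 1900 km = 1.900×10⁶ m.
r₂ = 6682 km = 6.682×10⁶ m.
Transfer ellipse a_t = (r₁ + r₂)/2 = 4.291×10⁶ m.
At r₁: circular v_c1 = √(μ/r₁) = 1607 m/s; transfer-perilune v_p = √[μ(2/r₁ − 1/a_t)] = 2005 m/s.
Δv₁ = v_p − v_c1 = 398.2 m/s.

Δv ≈ 398 m/s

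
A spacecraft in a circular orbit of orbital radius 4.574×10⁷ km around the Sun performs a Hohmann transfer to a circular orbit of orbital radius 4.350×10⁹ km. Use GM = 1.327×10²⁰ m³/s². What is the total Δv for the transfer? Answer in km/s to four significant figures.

Δv_total ≈ 26.64 km/s

r₁ = 4.574×10⁷ km = 4.574×10¹⁰ m.
r₂ = 4.350×10⁹ km = 4.350×10¹² m.
Transfer ellipse a_t = (r₁ + r₂)/2 = 2.198×10¹² m.
At r₁: circular v_c1 = √(μ/r₁) = 53860 m/s; transfer-perihelion v_p = √[μ(2/r₁ − 1/a_t)] = 75780 m/s.
Δv₁ = v_p − v_c1 = 21910 m/s.
At r₂: circular v_c2 = √(μ/r₂) = 5523 m/s; transfer-aphelion v_a = √[μ(2/r₂ − 1/a_t)] = 796.8 m/s.
Δv₂ = v_c2 − v_a = 4726 m/s.
Total Δv = Δv₁ + Δv₂ = 26640 m/s = 26.64 km/s.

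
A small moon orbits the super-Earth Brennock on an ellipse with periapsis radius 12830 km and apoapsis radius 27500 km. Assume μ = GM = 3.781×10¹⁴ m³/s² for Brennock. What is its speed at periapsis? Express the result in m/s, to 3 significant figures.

v ≈ 6340 m/s

Semi-major axis a = (r_p + r_a)/2 = 20165 km = 2.016×10⁷ m.
Vis-viva: v² = μ(2/r − 1/a) = 3.781×10¹⁴ × (1.559×10⁻⁷ − 4.959×10⁻⁸) = 4.019×10⁷ m²/s².
v = 6340 m/s.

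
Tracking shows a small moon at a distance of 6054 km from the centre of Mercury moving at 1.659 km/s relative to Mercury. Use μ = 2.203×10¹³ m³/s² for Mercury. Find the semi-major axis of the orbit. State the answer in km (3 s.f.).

r = 6.054×10⁶ m.
Vis-viva rearranged: 1/a = 2/r − v²/μ = 3.304×10⁻⁷ − 1.249×10⁻⁷ = 2.054×10⁻⁷ m⁻¹.
a = 4.868×10⁶ m = 4867.9 km.

a ≈ 4870 km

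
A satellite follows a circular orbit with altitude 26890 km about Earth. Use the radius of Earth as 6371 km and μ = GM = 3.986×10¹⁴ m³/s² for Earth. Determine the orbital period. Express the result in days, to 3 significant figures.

T ≈ 0.699 days

r = 6371 + 26890 = 33261 km = 3.3261×10⁷ m.
Kepler's third law: T = 2π√(r³/μ) = 2π√((3.326×10⁷)³ / 3.986×10¹⁴).
r³/μ = 9.231×10⁷ s², so T = 2π × 9.608×10³ = 6.037×10⁴ s.
Converting: 6.037×10⁴ s ÷ 86400 = 0.6987 days.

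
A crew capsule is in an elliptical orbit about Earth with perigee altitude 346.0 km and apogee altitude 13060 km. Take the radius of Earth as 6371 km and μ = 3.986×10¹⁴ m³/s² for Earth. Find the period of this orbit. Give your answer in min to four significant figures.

T ≈ 248.0 min

r_p = 6371 + 346.0 = 6717.0 km = 6.7170×10⁶ m.
r_a = 6371 + 13060 = 19431 km = 1.9431×10⁷ m.
Semi-major axis a = (r_p + r_a)/2 = (6717.0 + 19431)/2 = 13074 km = 1.307×10⁷ m.
By Kepler's third law T = 2π√(a³/μ) = 2π × 2.368×10³ = 1.488×10⁴ s.
= 248.0 min.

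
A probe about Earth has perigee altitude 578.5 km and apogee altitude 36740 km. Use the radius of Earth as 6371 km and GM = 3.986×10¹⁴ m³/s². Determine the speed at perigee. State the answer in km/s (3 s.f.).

r_p = 6371 + 578.5 = 6949.5 km = 6.9495×10⁶ m.
r_a = 6371 + 36740 = 43111 km = 4.3111×10⁷ m.
Semi-major axis a = (r_p + r_a)/2 = 25030 km = 2.503×10⁷ m.
Vis-viva: v² = μ(2/r − 1/a) = 3.986×10¹⁴ × (2.878×10⁻⁷ − 3.995×10⁻⁸) = 9.879×10⁷ m²/s².
v = 9939 m/s = 9.939 km/s.

v ≈ 9.94 km/s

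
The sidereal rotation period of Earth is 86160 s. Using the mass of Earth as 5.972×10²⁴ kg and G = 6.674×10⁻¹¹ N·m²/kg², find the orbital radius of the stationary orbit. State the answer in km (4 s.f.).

μ = GM = 6.674×10⁻¹¹ × 5.972×10²⁴ = 3.986×10¹⁴ m³/s².
A synchronous orbit has period T, so by Kepler's third law a = (μT²/4π²)^(1/3).
μT²/4π² = 3.986×10¹⁴ × (8.616×10⁴)² / 39.48 = 7.495×10²² m³.
a = 4.216×10⁷ m = 42162 km.

r_sync ≈ 42160 km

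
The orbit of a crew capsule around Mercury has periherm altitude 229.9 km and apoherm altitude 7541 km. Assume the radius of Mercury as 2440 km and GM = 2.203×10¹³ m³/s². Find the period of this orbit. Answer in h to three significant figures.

r_p = 2440 + 229.9 = 2669.9 km = 2.6699×10⁶ m.
r_a = 2440 + 7541 = 9981.0 km = 9.9810×10⁶ m.
Semi-major axis a = (r_p + r_a)/2 = (2669.9 + 9981.0)/2 = 6325.4 km = 6.325×10⁶ m.
By Kepler's third law T = 2π√(a³/μ) = 2π × 3.389×10³ = 2.130×10⁴ s.
= 5.916 h.

T ≈ 5.92 h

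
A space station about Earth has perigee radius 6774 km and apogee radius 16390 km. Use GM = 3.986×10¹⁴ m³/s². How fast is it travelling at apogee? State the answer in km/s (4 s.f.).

Semi-major axis a = (r_p + r_a)/2 = 11582 km = 1.158×10⁷ m.
Vis-viva: v² = μ(2/r − 1/a) = 3.986×10¹⁴ × (1.220×10⁻⁷ − 8.634×10⁻⁸) = 1.422×10⁷ m²/s².
v = 3771 m/s = 3.771 km/s.

v ≈ 3.771 km/s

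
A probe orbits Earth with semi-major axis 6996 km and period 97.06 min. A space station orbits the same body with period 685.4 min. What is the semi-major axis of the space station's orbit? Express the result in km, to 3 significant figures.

a₂ ≈ 25800 km

Kepler's third law: a³ ∝ T², so a₂ = a₁ (T₂/T₁)^(2/3).
T₂/T₁ = 7.062, (T₂/T₁)^(2/3) = 3.681.
a₂ = 6996 × 3.681 = 25750 km.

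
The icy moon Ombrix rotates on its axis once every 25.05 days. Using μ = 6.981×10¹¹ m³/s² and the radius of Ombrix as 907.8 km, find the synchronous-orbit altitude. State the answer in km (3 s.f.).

h_sync ≈ 42700 km

T = 25.05 days = 2.164×10⁶ s.
A synchronous orbit has period T, so by Kepler's third law a = (μT²/4π²)^(1/3).
μT²/4π² = 6.981×10¹¹ × (2.164×10⁶)² / 39.48 = 8.283×10²² m³.
a = 4.359×10⁷ m = 43591 km.
Altitude h = a − R = 43591 − 907.8 = 42684 km.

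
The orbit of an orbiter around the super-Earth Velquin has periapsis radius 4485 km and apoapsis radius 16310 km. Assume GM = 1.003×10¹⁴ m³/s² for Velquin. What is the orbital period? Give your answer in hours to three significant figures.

Semi-major axis a = (r_p + r_a)/2 = (4485.0 + 16310)/2 = 10398 km = 1.040×10⁷ m.
By Kepler's third law T = 2π√(a³/μ) = 2π × 3.348×10³ = 2.103×10⁴ s.
= 5.843 hours.

T ≈ 5.84 hours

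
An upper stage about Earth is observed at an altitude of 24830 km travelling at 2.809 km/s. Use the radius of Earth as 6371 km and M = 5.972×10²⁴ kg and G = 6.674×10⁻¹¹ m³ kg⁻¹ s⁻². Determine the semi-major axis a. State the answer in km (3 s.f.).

μ = GM = 6.674×10⁻¹¹ × 5.972×10²⁴ = 3.986×10¹⁴ m³/s².
r = 6371 + 24830 = 31201 km = 3.120×10⁷ m.
Vis-viva rearranged: 1/a = 2/r − v²/μ = 6.410×10⁻⁸ − 1.980×10⁻⁸ = 4.430×10⁻⁸ m⁻¹.
a = 2.257×10⁷ m = 22572 km.

a ≈ 22600 km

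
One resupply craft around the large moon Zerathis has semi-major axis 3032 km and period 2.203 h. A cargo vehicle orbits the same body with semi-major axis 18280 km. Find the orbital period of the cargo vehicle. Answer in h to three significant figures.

Kepler's third law: T² ∝ a³, so T₂ = T₁ (a₂/a₁)^(3/2).
a₂/a₁ = 6.029, (a₂/a₁)^(3/2) = 14.80.
T₂ = 2.203 × 14.80 = 32.61 h.

T₂ ≈ 32.6 h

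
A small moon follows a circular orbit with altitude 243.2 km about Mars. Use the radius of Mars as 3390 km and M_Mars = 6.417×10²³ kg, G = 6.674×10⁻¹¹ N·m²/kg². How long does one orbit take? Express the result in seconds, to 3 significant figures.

T ≈ 6650 seconds

μ = GM = 6.674×10⁻¹¹ × 6.417×10²³ = 4.283×10¹³ m³/s².
r = 3390 + 243.2 = 3633.2 km = 3.6332×10⁶ m.
Kepler's third law: T = 2π√(r³/μ) = 2π√((3.633×10⁶)³ / 4.283×10¹³).
r³/μ = 1.120×10⁶ s², so T = 2π × 1.058×10³ = 6.649×10³ s.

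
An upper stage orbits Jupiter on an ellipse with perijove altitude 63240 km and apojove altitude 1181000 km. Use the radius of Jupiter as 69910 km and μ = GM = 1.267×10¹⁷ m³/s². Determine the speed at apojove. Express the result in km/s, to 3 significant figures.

v ≈ 4.41 km/s

r_p = 69910 + 63240 = 133150 km = 1.3315×10⁸ m.
r_a = 69910 + 1181000 = 1250900 km = 1.2509×10⁹ m.
Semi-major axis a = (r_p + r_a)/2 = 6.9203×10⁵ km = 6.920×10⁸ m.
Vis-viva: v² = μ(2/r − 1/a) = 1.267×10¹⁷ × (1.599×10⁻⁹ − 1.445×10⁻⁹) = 1.949×10⁷ m²/s².
v = 4415 m/s = 4.415 km/s.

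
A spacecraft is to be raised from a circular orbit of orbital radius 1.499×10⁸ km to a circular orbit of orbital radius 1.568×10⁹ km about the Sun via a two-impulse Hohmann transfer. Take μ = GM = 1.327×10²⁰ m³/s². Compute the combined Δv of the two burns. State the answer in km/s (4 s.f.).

Δv_total ≈ 15.80 km/s

r₁ = 1.499×10⁸ km = 1.499×10¹¹ m.
r₂ = 1.568×10⁹ km = 1.568×10¹² m.
Transfer ellipse a_t = (r₁ + r₂)/2 = 8.590×10¹¹ m.
At r₁: circular v_c1 = √(μ/r₁) = 29750 m/s; transfer-perihelion v_p = √[μ(2/r₁ − 1/a_t)] = 40200 m/s.
Δv₁ = v_p − v_c1 = 10450 m/s.
At r₂: circular v_c2 = √(μ/r₂) = 9199 m/s; transfer-aphelion v_a = √[μ(2/r₂ − 1/a_t)] = 3843 m/s.
Δv₂ = v_c2 − v_a = 5356 m/s.
Total Δv = Δv₁ + Δv₂ = 15800 m/s = 15.80 km/s.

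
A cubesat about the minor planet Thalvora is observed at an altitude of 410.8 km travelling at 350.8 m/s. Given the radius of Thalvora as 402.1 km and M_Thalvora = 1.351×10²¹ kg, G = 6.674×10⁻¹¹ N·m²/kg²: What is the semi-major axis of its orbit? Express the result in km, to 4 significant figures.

μ = GM = 6.674×10⁻¹¹ × 1.351×10²¹ = 9.017×10¹⁰ m³/s².
r = 402.1 + 410.8 = 812.90 km = 8.129×10⁵ m.
Specific orbital energy ε = v²/2 − μ/r = (350.8)²/2 − 9.017×10¹⁰/8.129×10⁵ = -4.939×10⁴ J/kg.
Since ε = −μ/(2a), a = −μ/(2ε) = 9.128×10⁵ m = 912.83 km.

a ≈ 912.8 km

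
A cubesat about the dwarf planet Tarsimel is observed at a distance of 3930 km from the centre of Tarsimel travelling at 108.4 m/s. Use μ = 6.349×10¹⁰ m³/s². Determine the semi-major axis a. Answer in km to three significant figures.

a ≈ 3090 km

r = 3.930×10⁶ m.
Vis-viva rearranged: 1/a = 2/r − v²/μ = 5.089×10⁻⁷ − 1.851×10⁻⁷ = 3.238×10⁻⁷ m⁻¹.
a = 3.088×10⁶ m = 3088.1 km.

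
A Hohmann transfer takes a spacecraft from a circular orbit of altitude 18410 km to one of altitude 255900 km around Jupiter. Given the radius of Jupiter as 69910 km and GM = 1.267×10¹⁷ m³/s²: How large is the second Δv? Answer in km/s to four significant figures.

r₁ = 69910 + 18410 = 88320 km = 8.8320×10⁷ m.
r₂ = 69910 + 255900 = 325810 km = 3.2581×10⁸ m.
Transfer ellipse a_t = (r₁ + r₂)/2 = 2.071×10⁸ m.
At r₁: circular v_c1 = √(μ/r₁) = 37880 m/s; transfer-perijove v_p = √[μ(2/r₁ − 1/a_t)] = 47510 m/s.
At r₂: circular v_c2 = √(μ/r₂) = 19720 m/s; transfer-apojove v_a = √[μ(2/r₂ − 1/a_t)] = 12880 m/s.
Δv₂ = v_c2 − v_a = 6841 m/s.
= 6.841 km/s.

Δv ≈ 6.841 km/s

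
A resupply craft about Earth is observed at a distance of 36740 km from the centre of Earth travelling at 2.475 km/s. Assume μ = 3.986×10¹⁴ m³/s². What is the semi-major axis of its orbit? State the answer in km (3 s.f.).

r = 3.674×10⁷ m.
Specific orbital energy ε = v²/2 − μ/r = (2475)²/2 − 3.986×10¹⁴/3.674×10⁷ = -7.786×10⁶ J/kg.
Since ε = −μ/(2a), a = −μ/(2ε) = 2.560×10⁷ m = 25596 km.

a ≈ 25600 km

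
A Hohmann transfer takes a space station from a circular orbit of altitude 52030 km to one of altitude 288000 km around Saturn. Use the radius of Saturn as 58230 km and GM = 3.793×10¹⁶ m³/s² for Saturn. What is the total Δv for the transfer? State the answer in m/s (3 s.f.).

Δv_total ≈ 7490 m/s

r₁ = 58230 + 52030 = 110260 km = 1.1026×10⁸ m.
r₂ = 58230 + 288000 = 346230 km = 3.4623×10⁸ m.
Transfer ellipse a_t = (r₁ + r₂)/2 = 2.282×10⁸ m.
At r₁: circular v_c1 = √(μ/r₁) = 18550 m/s; transfer-perikrone v_p = √[μ(2/r₁ − 1/a_t)] = 22840 m/s.
Δv₁ = v_p − v_c1 = 4296 m/s.
At r₂: circular v_c2 = √(μ/r₂) = 10470 m/s; transfer-apokrone v_a = √[μ(2/r₂ − 1/a_t)] = 7275 m/s.
Δv₂ = v_c2 − v_a = 3192 m/s.
Total Δv = Δv₁ + Δv₂ = 7488 m/s.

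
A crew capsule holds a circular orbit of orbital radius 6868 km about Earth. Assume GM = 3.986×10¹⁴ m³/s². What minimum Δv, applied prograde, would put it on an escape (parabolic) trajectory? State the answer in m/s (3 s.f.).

Δv ≈ 3160 m/s

r = 6868 km = 6.868×10⁶ m.
Circular speed v_c = √(μ/r) = 7618 m/s.
Escape speed v_esc = √(2μ/r) = √2 × v_c = 10770 m/s.
Δv = v_esc − v_c = 3156 m/s.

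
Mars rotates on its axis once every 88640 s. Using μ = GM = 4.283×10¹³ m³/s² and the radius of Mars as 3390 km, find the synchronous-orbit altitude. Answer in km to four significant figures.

A synchronous orbit has period T, so by Kepler's third law a = (μT²/4π²)^(1/3).
μT²/4π² = 4.283×10¹³ × (8.864×10⁴)² / 39.48 = 8.524×10²¹ m³.
a = 2.043×10⁷ m = 20428 km.
Altitude h = a − R = 20428 − 3390 = 17038 km.

h_sync ≈ 17040 km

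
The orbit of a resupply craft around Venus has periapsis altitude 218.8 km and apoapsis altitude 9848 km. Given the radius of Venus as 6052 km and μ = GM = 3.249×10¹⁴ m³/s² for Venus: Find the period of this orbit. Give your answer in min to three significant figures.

T ≈ 214 min

r_p = 6052 + 218.8 = 6270.8 km = 6.2708×10⁶ m.
r_a = 6052 + 9848 = 15900 km = 1.5900×10⁷ m.
Semi-major axis a = (r_p + r_a)/2 = (6270.8 + 15900)/2 = 11085 km = 1.109×10⁷ m.
By Kepler's third law T = 2π√(a³/μ) = 2π × 2.048×10³ = 1.287×10⁴ s.
= 214.4 min.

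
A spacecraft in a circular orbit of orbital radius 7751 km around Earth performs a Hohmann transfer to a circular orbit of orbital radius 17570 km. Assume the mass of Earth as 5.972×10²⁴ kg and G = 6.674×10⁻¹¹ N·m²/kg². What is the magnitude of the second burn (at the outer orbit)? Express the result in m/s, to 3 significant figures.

Δv ≈ 1040 m/s

μ = GM = 6.674×10⁻¹¹ × 5.972×10²⁴ = 3.986×10¹⁴ m³/s².
r₁ = 7751 km = 7.751×10⁶ m.
r₂ = 17570 km = 1.757×10⁷ m.
Transfer ellipse a_t = (r₁ + r₂)/2 = 1.266×10⁷ m.
At r₁: circular v_c1 = √(μ/r₁) = 7171 m/s; transfer-perigee v_p = √[μ(2/r₁ − 1/a_t)] = 8448 m/s.
At r₂: circular v_c2 = √(μ/r₂) = 4763 m/s; transfer-apogee v_a = √[μ(2/r₂ − 1/a_t)] = 3727 m/s.
Δv₂ = v_c2 − v_a = 1036 m/s.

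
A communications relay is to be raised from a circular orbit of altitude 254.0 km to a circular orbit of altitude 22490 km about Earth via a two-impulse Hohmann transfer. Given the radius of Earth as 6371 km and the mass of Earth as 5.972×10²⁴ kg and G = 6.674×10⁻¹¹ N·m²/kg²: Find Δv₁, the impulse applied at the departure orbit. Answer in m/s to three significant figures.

Δv ≈ 2140 m/s

μ = GM = 6.674×10⁻¹¹ × 5.972×10²⁴ = 3.986×10¹⁴ m³/s².
r₁ = 6371 + 254.0 = 6625.0 km = 6.6250×10⁶ m.
r₂ = 6371 + 22490 = 28861 km = 2.8861×10⁷ m.
Transfer ellipse a_t = (r₁ + r₂)/2 = 1.774×10⁷ m.
At r₁: circular v_c1 = √(μ/r₁) = 7756 m/s; transfer-perigee v_p = √[μ(2/r₁ − 1/a_t)] = 9892 m/s.
Δv₁ = v_p − v_c1 = 2136 m/s.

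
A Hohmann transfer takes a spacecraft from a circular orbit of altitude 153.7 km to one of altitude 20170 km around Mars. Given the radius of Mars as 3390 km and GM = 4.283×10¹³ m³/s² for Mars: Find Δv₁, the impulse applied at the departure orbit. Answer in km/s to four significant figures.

Δv ≈ 1.107 km/s

r₁ = 3390 + 153.7 = 3543.7 km = 3.5437×10⁶ m.
r₂ = 3390 + 20170 = 23560 km = 2.3560×10⁷ m.
Transfer ellipse a_t = (r₁ + r₂)/2 = 1.355×10⁷ m.
At r₁: circular v_c1 = √(μ/r₁) = 3477 m/s; transfer-periapsis v_p = √[μ(2/r₁ − 1/a_t)] = 4584 m/s.
Δv₁ = v_p − v_c1 = 1107 m/s.
= 1.107 km/s.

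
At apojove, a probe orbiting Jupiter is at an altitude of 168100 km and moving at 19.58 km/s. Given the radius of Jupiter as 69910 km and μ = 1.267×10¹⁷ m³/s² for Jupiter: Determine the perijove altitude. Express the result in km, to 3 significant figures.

perijove altitude ≈ 64000 km

r_a = 69910 + 168100 = 2.3801×10⁵ km = 2.380×10⁸ m.
Specific energy ε = v²/2 − μ/r = -3.406×10⁸ J/kg, so a = −μ/(2ε) = 1.860×10⁸ m.
The apsides satisfy r_p + r_a = 2a, so the perijove radius is 2a − r_a = 1.339×10⁸ m = 1.3393×10⁵ km.
Perijove altitude = 1.3393×10⁵ − 69910 = 64024 km.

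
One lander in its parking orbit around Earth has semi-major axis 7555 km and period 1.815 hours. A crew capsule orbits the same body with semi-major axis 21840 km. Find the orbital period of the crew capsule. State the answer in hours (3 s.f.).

Kepler's third law: T² ∝ a³, so T₂ = T₁ (a₂/a₁)^(3/2).
a₂/a₁ = 2.891, (a₂/a₁)^(3/2) = 4.915.
T₂ = 1.815 × 4.915 = 8.921 hours.

T₂ ≈ 8.92 hours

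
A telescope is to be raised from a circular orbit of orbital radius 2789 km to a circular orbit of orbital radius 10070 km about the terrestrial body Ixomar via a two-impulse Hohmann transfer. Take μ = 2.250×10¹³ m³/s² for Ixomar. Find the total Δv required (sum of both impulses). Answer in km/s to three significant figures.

Δv_total ≈ 1.22 km/s

r₁ = 2789 km = 2.789×10⁶ m.
r₂ = 10070 km = 1.007×10⁷ m.
Transfer ellipse a_t = (r₁ + r₂)/2 = 6.430×10⁶ m.
At r₁: circular v_c1 = √(μ/r₁) = 2840 m/s; transfer-periapsis v_p = √[μ(2/r₁ − 1/a_t)] = 3555 m/s.
Δv₁ = v_p − v_c1 = 714.3 m/s.
At r₂: circular v_c2 = √(μ/r₂) = 1495 m/s; transfer-apoapsis v_a = √[μ(2/r₂ − 1/a_t)] = 984.5 m/s.
Δv₂ = v_c2 − v_a = 510.3 m/s.
Total Δv = Δv₁ + Δv₂ = 1225 m/s = 1.225 km/s.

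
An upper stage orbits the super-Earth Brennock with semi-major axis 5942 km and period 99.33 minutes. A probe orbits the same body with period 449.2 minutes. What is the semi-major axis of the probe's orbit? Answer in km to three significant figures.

a₂ ≈ 16200 km

Kepler's third law: a³ ∝ T², so a₂ = a₁ (T₂/T₁)^(2/3).
T₂/T₁ = 4.522, (T₂/T₁)^(2/3) = 2.735.
a₂ = 5942 × 2.735 = 16250 km.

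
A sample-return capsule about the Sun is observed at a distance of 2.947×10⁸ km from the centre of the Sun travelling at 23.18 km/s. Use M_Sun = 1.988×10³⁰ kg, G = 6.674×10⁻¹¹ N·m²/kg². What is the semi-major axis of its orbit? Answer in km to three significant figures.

a ≈ 3.65×10⁸ km

μ = GM = 6.674×10⁻¹¹ × 1.988×10³⁰ = 1.327×10²⁰ m³/s².
r = 2.947×10¹¹ m.
Vis-viva rearranged: 1/a = 2/r − v²/μ = 6.787×10⁻¹² − 4.050×10⁻¹² = 2.737×10⁻¹² m⁻¹.
a = 3.654×10¹¹ m = 3.6538×10⁸ km.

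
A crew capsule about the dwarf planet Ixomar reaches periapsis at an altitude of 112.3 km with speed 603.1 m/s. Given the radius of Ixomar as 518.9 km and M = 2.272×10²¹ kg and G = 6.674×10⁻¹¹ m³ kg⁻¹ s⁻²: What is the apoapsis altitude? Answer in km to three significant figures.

apoapsis altitude ≈ 1450 km

μ = GM = 6.674×10⁻¹¹ × 2.272×10²¹ = 1.516×10¹¹ m³/s².
r_p = 518.9 + 112.3 = 631.20 km = 6.312×10⁵ m.
Specific energy ε = v²/2 − μ/r = -5.837×10⁴ J/kg, so a = −μ/(2ε) = 1.299×10⁶ m.
The apsides satisfy r_p + r_a = 2a, so the apoapsis radius is 2a − r_p = 1.967×10⁶ m = 1966.8 km.
Apoapsis altitude = 1966.8 − 518.9 = 1447.9 km.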